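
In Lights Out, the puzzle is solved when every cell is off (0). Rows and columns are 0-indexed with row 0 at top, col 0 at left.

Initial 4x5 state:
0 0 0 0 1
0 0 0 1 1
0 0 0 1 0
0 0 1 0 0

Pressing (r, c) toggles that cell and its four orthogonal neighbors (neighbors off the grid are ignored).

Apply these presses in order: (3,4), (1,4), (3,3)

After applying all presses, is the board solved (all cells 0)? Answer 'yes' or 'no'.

After press 1 at (3,4):
0 0 0 0 1
0 0 0 1 1
0 0 0 1 1
0 0 1 1 1

After press 2 at (1,4):
0 0 0 0 0
0 0 0 0 0
0 0 0 1 0
0 0 1 1 1

After press 3 at (3,3):
0 0 0 0 0
0 0 0 0 0
0 0 0 0 0
0 0 0 0 0

Lights still on: 0

Answer: yes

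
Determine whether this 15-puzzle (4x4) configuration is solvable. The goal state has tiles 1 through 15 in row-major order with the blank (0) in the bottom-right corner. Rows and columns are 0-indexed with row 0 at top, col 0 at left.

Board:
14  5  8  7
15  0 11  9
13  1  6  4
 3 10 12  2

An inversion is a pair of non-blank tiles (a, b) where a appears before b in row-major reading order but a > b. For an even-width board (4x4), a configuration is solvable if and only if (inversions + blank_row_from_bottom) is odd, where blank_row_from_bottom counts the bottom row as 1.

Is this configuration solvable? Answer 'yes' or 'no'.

Answer: no

Derivation:
Inversions: 65
Blank is in row 1 (0-indexed from top), which is row 3 counting from the bottom (bottom = 1).
65 + 3 = 68, which is even, so the puzzle is not solvable.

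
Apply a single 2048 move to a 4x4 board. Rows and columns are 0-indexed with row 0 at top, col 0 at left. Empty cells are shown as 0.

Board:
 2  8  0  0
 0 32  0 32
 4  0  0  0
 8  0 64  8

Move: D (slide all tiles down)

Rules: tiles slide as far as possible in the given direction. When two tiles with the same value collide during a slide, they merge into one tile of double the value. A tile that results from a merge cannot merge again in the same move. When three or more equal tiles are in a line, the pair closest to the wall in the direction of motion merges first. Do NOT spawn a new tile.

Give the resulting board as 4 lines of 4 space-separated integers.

Answer:  0  0  0  0
 2  0  0  0
 4  8  0 32
 8 32 64  8

Derivation:
Slide down:
col 0: [2, 0, 4, 8] -> [0, 2, 4, 8]
col 1: [8, 32, 0, 0] -> [0, 0, 8, 32]
col 2: [0, 0, 0, 64] -> [0, 0, 0, 64]
col 3: [0, 32, 0, 8] -> [0, 0, 32, 8]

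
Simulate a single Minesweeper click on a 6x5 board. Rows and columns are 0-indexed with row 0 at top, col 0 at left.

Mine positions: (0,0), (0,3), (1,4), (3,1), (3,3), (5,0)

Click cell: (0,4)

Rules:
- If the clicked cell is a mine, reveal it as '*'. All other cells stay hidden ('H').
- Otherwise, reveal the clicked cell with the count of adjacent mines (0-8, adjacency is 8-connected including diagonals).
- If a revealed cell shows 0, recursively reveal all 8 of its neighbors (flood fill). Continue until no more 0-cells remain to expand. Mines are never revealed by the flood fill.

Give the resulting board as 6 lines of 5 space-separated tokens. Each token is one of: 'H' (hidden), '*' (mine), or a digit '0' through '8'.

H H H H 2
H H H H H
H H H H H
H H H H H
H H H H H
H H H H H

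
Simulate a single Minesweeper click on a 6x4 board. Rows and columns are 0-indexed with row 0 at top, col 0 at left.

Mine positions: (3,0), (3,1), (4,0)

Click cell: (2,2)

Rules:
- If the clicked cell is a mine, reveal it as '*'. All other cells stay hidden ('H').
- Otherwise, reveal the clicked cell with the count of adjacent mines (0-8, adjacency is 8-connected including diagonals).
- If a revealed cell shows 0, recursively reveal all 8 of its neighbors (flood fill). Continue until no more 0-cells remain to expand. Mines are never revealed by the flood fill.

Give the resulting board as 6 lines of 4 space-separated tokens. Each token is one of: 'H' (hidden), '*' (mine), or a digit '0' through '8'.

H H H H
H H H H
H H 1 H
H H H H
H H H H
H H H H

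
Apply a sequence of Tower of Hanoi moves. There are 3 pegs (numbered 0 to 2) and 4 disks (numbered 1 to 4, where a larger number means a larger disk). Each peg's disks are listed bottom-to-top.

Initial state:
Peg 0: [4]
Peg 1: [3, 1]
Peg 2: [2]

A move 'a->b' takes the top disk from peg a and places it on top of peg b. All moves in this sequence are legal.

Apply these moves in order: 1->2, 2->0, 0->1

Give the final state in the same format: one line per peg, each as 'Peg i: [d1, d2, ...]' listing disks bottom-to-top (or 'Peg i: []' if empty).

After move 1 (1->2):
Peg 0: [4]
Peg 1: [3]
Peg 2: [2, 1]

After move 2 (2->0):
Peg 0: [4, 1]
Peg 1: [3]
Peg 2: [2]

After move 3 (0->1):
Peg 0: [4]
Peg 1: [3, 1]
Peg 2: [2]

Answer: Peg 0: [4]
Peg 1: [3, 1]
Peg 2: [2]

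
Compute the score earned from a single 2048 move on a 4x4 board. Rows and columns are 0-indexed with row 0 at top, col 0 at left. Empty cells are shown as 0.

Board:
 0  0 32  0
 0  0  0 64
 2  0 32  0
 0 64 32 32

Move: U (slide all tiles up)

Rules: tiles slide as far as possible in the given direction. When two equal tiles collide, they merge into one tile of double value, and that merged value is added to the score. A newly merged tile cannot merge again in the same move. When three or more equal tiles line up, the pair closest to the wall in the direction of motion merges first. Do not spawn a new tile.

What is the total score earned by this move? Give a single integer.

Answer: 64

Derivation:
Slide up:
col 0: [0, 0, 2, 0] -> [2, 0, 0, 0]  score +0 (running 0)
col 1: [0, 0, 0, 64] -> [64, 0, 0, 0]  score +0 (running 0)
col 2: [32, 0, 32, 32] -> [64, 32, 0, 0]  score +64 (running 64)
col 3: [0, 64, 0, 32] -> [64, 32, 0, 0]  score +0 (running 64)
Board after move:
 2 64 64 64
 0  0 32 32
 0  0  0  0
 0  0  0  0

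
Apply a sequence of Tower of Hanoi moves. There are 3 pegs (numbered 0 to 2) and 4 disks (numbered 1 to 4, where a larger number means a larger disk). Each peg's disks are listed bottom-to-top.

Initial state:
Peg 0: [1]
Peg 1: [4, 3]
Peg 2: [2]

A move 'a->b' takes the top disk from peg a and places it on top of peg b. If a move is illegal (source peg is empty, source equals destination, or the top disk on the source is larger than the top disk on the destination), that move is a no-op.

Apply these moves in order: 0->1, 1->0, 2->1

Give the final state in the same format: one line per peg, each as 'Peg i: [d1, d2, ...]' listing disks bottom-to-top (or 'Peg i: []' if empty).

Answer: Peg 0: [1]
Peg 1: [4, 3, 2]
Peg 2: []

Derivation:
After move 1 (0->1):
Peg 0: []
Peg 1: [4, 3, 1]
Peg 2: [2]

After move 2 (1->0):
Peg 0: [1]
Peg 1: [4, 3]
Peg 2: [2]

After move 3 (2->1):
Peg 0: [1]
Peg 1: [4, 3, 2]
Peg 2: []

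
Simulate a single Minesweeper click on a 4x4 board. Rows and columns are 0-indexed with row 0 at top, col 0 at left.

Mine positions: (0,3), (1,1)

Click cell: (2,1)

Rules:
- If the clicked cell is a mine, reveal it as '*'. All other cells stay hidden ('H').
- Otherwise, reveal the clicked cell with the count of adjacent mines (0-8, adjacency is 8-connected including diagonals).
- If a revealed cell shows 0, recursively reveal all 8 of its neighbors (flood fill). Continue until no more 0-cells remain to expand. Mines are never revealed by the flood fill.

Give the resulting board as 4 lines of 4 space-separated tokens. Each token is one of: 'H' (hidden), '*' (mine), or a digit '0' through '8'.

H H H H
H H H H
H 1 H H
H H H H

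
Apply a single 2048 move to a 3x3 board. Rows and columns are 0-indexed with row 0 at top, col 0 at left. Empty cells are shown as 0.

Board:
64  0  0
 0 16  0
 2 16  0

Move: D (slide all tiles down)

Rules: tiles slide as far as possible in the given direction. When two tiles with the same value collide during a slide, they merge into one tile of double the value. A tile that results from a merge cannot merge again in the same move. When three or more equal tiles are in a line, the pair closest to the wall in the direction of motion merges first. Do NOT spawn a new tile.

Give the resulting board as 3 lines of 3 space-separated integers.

Slide down:
col 0: [64, 0, 2] -> [0, 64, 2]
col 1: [0, 16, 16] -> [0, 0, 32]
col 2: [0, 0, 0] -> [0, 0, 0]

Answer:  0  0  0
64  0  0
 2 32  0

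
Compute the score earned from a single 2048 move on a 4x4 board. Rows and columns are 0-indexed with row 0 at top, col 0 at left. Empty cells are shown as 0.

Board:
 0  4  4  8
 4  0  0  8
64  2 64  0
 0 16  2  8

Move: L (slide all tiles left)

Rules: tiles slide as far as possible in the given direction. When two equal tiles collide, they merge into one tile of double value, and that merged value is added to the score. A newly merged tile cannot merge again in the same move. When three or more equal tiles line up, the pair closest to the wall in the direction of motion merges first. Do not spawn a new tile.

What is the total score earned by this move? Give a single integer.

Slide left:
row 0: [0, 4, 4, 8] -> [8, 8, 0, 0]  score +8 (running 8)
row 1: [4, 0, 0, 8] -> [4, 8, 0, 0]  score +0 (running 8)
row 2: [64, 2, 64, 0] -> [64, 2, 64, 0]  score +0 (running 8)
row 3: [0, 16, 2, 8] -> [16, 2, 8, 0]  score +0 (running 8)
Board after move:
 8  8  0  0
 4  8  0  0
64  2 64  0
16  2  8  0

Answer: 8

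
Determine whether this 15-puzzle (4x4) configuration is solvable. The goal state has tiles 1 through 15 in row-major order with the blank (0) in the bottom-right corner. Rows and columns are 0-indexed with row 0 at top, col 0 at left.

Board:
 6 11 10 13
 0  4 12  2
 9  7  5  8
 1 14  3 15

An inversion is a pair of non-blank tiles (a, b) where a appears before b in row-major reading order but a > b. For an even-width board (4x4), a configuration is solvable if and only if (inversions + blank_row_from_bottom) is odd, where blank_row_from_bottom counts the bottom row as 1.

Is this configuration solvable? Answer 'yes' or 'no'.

Inversions: 55
Blank is in row 1 (0-indexed from top), which is row 3 counting from the bottom (bottom = 1).
55 + 3 = 58, which is even, so the puzzle is not solvable.

Answer: no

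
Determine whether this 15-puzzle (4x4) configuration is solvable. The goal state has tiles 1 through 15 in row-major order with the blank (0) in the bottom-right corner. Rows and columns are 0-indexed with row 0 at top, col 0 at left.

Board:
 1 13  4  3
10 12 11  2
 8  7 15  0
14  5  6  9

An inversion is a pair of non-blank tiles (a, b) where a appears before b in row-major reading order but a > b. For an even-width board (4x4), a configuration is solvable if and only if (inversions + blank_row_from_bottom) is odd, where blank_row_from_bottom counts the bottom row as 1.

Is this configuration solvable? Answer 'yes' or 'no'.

Answer: yes

Derivation:
Inversions: 45
Blank is in row 2 (0-indexed from top), which is row 2 counting from the bottom (bottom = 1).
45 + 2 = 47, which is odd, so the puzzle is solvable.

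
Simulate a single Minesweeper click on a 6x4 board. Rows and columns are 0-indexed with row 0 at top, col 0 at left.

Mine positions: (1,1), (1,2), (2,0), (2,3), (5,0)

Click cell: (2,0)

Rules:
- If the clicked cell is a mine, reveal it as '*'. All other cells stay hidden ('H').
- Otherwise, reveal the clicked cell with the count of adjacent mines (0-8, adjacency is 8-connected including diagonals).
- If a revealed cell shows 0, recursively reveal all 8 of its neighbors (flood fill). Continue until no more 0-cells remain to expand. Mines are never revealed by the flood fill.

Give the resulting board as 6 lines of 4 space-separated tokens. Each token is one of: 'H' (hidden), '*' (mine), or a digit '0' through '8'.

H H H H
H H H H
* H H H
H H H H
H H H H
H H H H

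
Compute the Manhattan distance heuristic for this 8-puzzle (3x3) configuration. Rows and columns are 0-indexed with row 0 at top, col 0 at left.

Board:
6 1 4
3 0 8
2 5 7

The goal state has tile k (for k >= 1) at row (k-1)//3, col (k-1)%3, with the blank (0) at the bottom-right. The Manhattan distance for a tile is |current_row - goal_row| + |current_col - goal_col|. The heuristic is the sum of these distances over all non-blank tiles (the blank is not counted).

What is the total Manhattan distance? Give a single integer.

Tile 6: at (0,0), goal (1,2), distance |0-1|+|0-2| = 3
Tile 1: at (0,1), goal (0,0), distance |0-0|+|1-0| = 1
Tile 4: at (0,2), goal (1,0), distance |0-1|+|2-0| = 3
Tile 3: at (1,0), goal (0,2), distance |1-0|+|0-2| = 3
Tile 8: at (1,2), goal (2,1), distance |1-2|+|2-1| = 2
Tile 2: at (2,0), goal (0,1), distance |2-0|+|0-1| = 3
Tile 5: at (2,1), goal (1,1), distance |2-1|+|1-1| = 1
Tile 7: at (2,2), goal (2,0), distance |2-2|+|2-0| = 2
Sum: 3 + 1 + 3 + 3 + 2 + 3 + 1 + 2 = 18

Answer: 18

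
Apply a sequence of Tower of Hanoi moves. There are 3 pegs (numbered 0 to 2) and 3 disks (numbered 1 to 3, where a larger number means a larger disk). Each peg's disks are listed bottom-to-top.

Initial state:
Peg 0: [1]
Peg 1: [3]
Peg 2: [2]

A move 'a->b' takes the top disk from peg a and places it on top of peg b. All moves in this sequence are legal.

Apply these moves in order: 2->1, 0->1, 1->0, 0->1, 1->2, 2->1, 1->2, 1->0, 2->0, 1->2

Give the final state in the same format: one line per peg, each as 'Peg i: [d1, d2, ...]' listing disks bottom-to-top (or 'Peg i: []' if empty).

Answer: Peg 0: [2, 1]
Peg 1: []
Peg 2: [3]

Derivation:
After move 1 (2->1):
Peg 0: [1]
Peg 1: [3, 2]
Peg 2: []

After move 2 (0->1):
Peg 0: []
Peg 1: [3, 2, 1]
Peg 2: []

After move 3 (1->0):
Peg 0: [1]
Peg 1: [3, 2]
Peg 2: []

After move 4 (0->1):
Peg 0: []
Peg 1: [3, 2, 1]
Peg 2: []

After move 5 (1->2):
Peg 0: []
Peg 1: [3, 2]
Peg 2: [1]

After move 6 (2->1):
Peg 0: []
Peg 1: [3, 2, 1]
Peg 2: []

After move 7 (1->2):
Peg 0: []
Peg 1: [3, 2]
Peg 2: [1]

After move 8 (1->0):
Peg 0: [2]
Peg 1: [3]
Peg 2: [1]

After move 9 (2->0):
Peg 0: [2, 1]
Peg 1: [3]
Peg 2: []

After move 10 (1->2):
Peg 0: [2, 1]
Peg 1: []
Peg 2: [3]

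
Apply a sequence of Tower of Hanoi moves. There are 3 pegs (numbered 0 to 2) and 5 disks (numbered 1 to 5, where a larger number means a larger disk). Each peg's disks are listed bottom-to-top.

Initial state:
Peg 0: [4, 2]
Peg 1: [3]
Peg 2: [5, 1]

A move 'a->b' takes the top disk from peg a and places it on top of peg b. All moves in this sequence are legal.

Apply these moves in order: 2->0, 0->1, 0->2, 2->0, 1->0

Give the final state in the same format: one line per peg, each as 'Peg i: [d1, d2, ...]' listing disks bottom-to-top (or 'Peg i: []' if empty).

Answer: Peg 0: [4, 2, 1]
Peg 1: [3]
Peg 2: [5]

Derivation:
After move 1 (2->0):
Peg 0: [4, 2, 1]
Peg 1: [3]
Peg 2: [5]

After move 2 (0->1):
Peg 0: [4, 2]
Peg 1: [3, 1]
Peg 2: [5]

After move 3 (0->2):
Peg 0: [4]
Peg 1: [3, 1]
Peg 2: [5, 2]

After move 4 (2->0):
Peg 0: [4, 2]
Peg 1: [3, 1]
Peg 2: [5]

After move 5 (1->0):
Peg 0: [4, 2, 1]
Peg 1: [3]
Peg 2: [5]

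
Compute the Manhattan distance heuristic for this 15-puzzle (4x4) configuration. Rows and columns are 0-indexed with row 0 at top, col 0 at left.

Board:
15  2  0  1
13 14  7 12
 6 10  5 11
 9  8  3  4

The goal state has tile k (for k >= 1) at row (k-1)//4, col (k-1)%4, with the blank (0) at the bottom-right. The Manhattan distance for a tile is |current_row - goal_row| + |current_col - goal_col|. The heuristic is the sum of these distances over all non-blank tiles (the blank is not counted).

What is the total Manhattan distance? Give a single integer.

Tile 15: (0,0)->(3,2) = 5
Tile 2: (0,1)->(0,1) = 0
Tile 1: (0,3)->(0,0) = 3
Tile 13: (1,0)->(3,0) = 2
Tile 14: (1,1)->(3,1) = 2
Tile 7: (1,2)->(1,2) = 0
Tile 12: (1,3)->(2,3) = 1
Tile 6: (2,0)->(1,1) = 2
Tile 10: (2,1)->(2,1) = 0
Tile 5: (2,2)->(1,0) = 3
Tile 11: (2,3)->(2,2) = 1
Tile 9: (3,0)->(2,0) = 1
Tile 8: (3,1)->(1,3) = 4
Tile 3: (3,2)->(0,2) = 3
Tile 4: (3,3)->(0,3) = 3
Sum: 5 + 0 + 3 + 2 + 2 + 0 + 1 + 2 + 0 + 3 + 1 + 1 + 4 + 3 + 3 = 30

Answer: 30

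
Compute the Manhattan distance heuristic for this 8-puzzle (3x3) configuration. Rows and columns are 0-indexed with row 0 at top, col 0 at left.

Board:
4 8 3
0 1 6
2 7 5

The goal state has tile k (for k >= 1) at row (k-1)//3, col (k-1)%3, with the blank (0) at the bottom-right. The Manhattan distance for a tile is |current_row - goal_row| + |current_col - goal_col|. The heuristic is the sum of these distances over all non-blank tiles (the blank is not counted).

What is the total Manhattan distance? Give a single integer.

Tile 4: (0,0)->(1,0) = 1
Tile 8: (0,1)->(2,1) = 2
Tile 3: (0,2)->(0,2) = 0
Tile 1: (1,1)->(0,0) = 2
Tile 6: (1,2)->(1,2) = 0
Tile 2: (2,0)->(0,1) = 3
Tile 7: (2,1)->(2,0) = 1
Tile 5: (2,2)->(1,1) = 2
Sum: 1 + 2 + 0 + 2 + 0 + 3 + 1 + 2 = 11

Answer: 11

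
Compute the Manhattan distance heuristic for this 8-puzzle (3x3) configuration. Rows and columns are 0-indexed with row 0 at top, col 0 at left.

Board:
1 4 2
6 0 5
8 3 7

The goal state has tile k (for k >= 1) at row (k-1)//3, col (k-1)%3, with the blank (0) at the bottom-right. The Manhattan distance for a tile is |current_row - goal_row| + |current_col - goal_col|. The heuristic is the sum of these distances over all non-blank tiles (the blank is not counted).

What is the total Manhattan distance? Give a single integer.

Tile 1: (0,0)->(0,0) = 0
Tile 4: (0,1)->(1,0) = 2
Tile 2: (0,2)->(0,1) = 1
Tile 6: (1,0)->(1,2) = 2
Tile 5: (1,2)->(1,1) = 1
Tile 8: (2,0)->(2,1) = 1
Tile 3: (2,1)->(0,2) = 3
Tile 7: (2,2)->(2,0) = 2
Sum: 0 + 2 + 1 + 2 + 1 + 1 + 3 + 2 = 12

Answer: 12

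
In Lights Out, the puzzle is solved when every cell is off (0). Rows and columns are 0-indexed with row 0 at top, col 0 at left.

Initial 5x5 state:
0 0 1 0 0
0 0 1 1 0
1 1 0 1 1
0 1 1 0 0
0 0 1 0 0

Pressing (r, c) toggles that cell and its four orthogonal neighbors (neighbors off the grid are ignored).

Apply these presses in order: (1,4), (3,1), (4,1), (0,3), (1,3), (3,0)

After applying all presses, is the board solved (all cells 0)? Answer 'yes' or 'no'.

Answer: yes

Derivation:
After press 1 at (1,4):
0 0 1 0 1
0 0 1 0 1
1 1 0 1 0
0 1 1 0 0
0 0 1 0 0

After press 2 at (3,1):
0 0 1 0 1
0 0 1 0 1
1 0 0 1 0
1 0 0 0 0
0 1 1 0 0

After press 3 at (4,1):
0 0 1 0 1
0 0 1 0 1
1 0 0 1 0
1 1 0 0 0
1 0 0 0 0

After press 4 at (0,3):
0 0 0 1 0
0 0 1 1 1
1 0 0 1 0
1 1 0 0 0
1 0 0 0 0

After press 5 at (1,3):
0 0 0 0 0
0 0 0 0 0
1 0 0 0 0
1 1 0 0 0
1 0 0 0 0

After press 6 at (3,0):
0 0 0 0 0
0 0 0 0 0
0 0 0 0 0
0 0 0 0 0
0 0 0 0 0

Lights still on: 0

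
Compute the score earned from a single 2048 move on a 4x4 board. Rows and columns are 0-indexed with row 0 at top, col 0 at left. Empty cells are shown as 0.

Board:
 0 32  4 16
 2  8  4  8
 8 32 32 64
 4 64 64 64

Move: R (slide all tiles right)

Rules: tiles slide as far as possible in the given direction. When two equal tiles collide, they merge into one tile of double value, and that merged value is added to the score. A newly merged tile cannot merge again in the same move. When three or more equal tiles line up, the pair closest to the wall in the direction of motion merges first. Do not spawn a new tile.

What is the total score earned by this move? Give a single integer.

Answer: 192

Derivation:
Slide right:
row 0: [0, 32, 4, 16] -> [0, 32, 4, 16]  score +0 (running 0)
row 1: [2, 8, 4, 8] -> [2, 8, 4, 8]  score +0 (running 0)
row 2: [8, 32, 32, 64] -> [0, 8, 64, 64]  score +64 (running 64)
row 3: [4, 64, 64, 64] -> [0, 4, 64, 128]  score +128 (running 192)
Board after move:
  0  32   4  16
  2   8   4   8
  0   8  64  64
  0   4  64 128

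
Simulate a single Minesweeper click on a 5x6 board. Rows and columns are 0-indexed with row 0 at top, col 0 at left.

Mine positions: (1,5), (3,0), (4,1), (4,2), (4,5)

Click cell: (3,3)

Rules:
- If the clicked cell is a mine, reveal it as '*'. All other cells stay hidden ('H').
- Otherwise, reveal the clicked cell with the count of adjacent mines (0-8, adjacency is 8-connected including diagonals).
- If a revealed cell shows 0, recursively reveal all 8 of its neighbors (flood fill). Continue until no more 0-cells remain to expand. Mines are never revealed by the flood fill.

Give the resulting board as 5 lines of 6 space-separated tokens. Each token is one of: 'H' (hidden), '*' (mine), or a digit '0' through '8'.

H H H H H H
H H H H H H
H H H H H H
H H H 1 H H
H H H H H H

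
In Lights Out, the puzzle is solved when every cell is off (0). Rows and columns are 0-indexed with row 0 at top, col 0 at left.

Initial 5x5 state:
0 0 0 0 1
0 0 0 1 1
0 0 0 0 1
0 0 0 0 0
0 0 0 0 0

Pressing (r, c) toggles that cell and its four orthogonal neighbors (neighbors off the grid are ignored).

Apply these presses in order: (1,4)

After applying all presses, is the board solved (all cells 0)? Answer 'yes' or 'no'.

Answer: yes

Derivation:
After press 1 at (1,4):
0 0 0 0 0
0 0 0 0 0
0 0 0 0 0
0 0 0 0 0
0 0 0 0 0

Lights still on: 0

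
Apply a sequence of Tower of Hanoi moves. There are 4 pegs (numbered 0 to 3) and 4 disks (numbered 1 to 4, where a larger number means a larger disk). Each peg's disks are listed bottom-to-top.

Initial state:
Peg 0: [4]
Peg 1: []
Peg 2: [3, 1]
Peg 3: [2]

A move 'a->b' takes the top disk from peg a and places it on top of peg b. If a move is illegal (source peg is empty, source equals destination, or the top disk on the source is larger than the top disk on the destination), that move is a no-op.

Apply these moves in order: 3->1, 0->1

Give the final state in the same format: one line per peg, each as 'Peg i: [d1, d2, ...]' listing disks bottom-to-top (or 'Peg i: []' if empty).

Answer: Peg 0: [4]
Peg 1: [2]
Peg 2: [3, 1]
Peg 3: []

Derivation:
After move 1 (3->1):
Peg 0: [4]
Peg 1: [2]
Peg 2: [3, 1]
Peg 3: []

After move 2 (0->1):
Peg 0: [4]
Peg 1: [2]
Peg 2: [3, 1]
Peg 3: []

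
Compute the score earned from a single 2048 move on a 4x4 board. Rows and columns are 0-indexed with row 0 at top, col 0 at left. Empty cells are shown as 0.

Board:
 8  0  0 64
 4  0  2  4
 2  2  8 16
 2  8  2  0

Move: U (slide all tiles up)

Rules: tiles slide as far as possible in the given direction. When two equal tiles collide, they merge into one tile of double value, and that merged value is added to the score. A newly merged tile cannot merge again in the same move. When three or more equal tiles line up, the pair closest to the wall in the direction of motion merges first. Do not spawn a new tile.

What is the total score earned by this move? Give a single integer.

Answer: 4

Derivation:
Slide up:
col 0: [8, 4, 2, 2] -> [8, 4, 4, 0]  score +4 (running 4)
col 1: [0, 0, 2, 8] -> [2, 8, 0, 0]  score +0 (running 4)
col 2: [0, 2, 8, 2] -> [2, 8, 2, 0]  score +0 (running 4)
col 3: [64, 4, 16, 0] -> [64, 4, 16, 0]  score +0 (running 4)
Board after move:
 8  2  2 64
 4  8  8  4
 4  0  2 16
 0  0  0  0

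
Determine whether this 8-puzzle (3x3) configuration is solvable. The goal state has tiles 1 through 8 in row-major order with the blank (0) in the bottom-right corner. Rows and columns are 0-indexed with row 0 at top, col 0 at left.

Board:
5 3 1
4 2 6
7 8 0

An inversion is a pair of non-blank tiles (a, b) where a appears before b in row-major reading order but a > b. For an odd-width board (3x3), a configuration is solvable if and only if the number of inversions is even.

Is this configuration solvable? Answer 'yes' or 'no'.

Answer: no

Derivation:
Inversions (pairs i<j in row-major order where tile[i] > tile[j] > 0): 7
7 is odd, so the puzzle is not solvable.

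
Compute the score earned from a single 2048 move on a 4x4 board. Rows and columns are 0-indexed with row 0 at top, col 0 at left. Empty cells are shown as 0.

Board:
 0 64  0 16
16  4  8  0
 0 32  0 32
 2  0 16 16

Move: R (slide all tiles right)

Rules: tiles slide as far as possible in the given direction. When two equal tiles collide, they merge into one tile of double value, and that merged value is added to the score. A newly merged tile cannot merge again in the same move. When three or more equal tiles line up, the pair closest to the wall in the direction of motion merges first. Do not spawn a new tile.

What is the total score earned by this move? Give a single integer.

Answer: 96

Derivation:
Slide right:
row 0: [0, 64, 0, 16] -> [0, 0, 64, 16]  score +0 (running 0)
row 1: [16, 4, 8, 0] -> [0, 16, 4, 8]  score +0 (running 0)
row 2: [0, 32, 0, 32] -> [0, 0, 0, 64]  score +64 (running 64)
row 3: [2, 0, 16, 16] -> [0, 0, 2, 32]  score +32 (running 96)
Board after move:
 0  0 64 16
 0 16  4  8
 0  0  0 64
 0  0  2 32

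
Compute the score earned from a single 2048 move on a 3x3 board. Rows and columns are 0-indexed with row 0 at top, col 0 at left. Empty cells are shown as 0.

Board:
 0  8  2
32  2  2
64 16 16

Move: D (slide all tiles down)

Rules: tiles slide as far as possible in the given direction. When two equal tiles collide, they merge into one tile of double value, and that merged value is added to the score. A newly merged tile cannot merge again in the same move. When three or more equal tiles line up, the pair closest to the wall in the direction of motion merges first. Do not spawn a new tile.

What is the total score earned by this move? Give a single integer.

Slide down:
col 0: [0, 32, 64] -> [0, 32, 64]  score +0 (running 0)
col 1: [8, 2, 16] -> [8, 2, 16]  score +0 (running 0)
col 2: [2, 2, 16] -> [0, 4, 16]  score +4 (running 4)
Board after move:
 0  8  0
32  2  4
64 16 16

Answer: 4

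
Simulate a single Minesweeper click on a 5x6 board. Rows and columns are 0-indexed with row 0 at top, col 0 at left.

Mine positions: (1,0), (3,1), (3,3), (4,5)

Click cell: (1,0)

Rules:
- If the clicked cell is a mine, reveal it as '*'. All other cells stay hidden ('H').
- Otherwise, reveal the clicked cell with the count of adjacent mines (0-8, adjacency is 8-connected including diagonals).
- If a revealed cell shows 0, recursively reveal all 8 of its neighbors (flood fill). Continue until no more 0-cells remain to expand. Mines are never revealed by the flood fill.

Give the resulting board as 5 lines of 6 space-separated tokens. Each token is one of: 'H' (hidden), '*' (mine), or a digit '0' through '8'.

H H H H H H
* H H H H H
H H H H H H
H H H H H H
H H H H H H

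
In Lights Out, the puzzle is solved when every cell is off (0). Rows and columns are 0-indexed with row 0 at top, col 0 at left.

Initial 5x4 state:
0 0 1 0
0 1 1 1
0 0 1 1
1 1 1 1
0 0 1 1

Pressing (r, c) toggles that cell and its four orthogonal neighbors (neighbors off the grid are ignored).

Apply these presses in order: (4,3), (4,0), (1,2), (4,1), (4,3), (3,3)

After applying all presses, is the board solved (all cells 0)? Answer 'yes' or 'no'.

Answer: yes

Derivation:
After press 1 at (4,3):
0 0 1 0
0 1 1 1
0 0 1 1
1 1 1 0
0 0 0 0

After press 2 at (4,0):
0 0 1 0
0 1 1 1
0 0 1 1
0 1 1 0
1 1 0 0

After press 3 at (1,2):
0 0 0 0
0 0 0 0
0 0 0 1
0 1 1 0
1 1 0 0

After press 4 at (4,1):
0 0 0 0
0 0 0 0
0 0 0 1
0 0 1 0
0 0 1 0

After press 5 at (4,3):
0 0 0 0
0 0 0 0
0 0 0 1
0 0 1 1
0 0 0 1

After press 6 at (3,3):
0 0 0 0
0 0 0 0
0 0 0 0
0 0 0 0
0 0 0 0

Lights still on: 0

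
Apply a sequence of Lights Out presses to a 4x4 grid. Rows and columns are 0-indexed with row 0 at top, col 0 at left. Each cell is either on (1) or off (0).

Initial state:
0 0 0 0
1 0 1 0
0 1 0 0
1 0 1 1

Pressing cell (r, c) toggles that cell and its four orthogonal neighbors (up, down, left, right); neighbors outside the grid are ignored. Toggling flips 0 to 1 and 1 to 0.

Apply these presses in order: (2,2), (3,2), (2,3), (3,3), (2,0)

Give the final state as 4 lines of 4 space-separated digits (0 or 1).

After press 1 at (2,2):
0 0 0 0
1 0 0 0
0 0 1 1
1 0 0 1

After press 2 at (3,2):
0 0 0 0
1 0 0 0
0 0 0 1
1 1 1 0

After press 3 at (2,3):
0 0 0 0
1 0 0 1
0 0 1 0
1 1 1 1

After press 4 at (3,3):
0 0 0 0
1 0 0 1
0 0 1 1
1 1 0 0

After press 5 at (2,0):
0 0 0 0
0 0 0 1
1 1 1 1
0 1 0 0

Answer: 0 0 0 0
0 0 0 1
1 1 1 1
0 1 0 0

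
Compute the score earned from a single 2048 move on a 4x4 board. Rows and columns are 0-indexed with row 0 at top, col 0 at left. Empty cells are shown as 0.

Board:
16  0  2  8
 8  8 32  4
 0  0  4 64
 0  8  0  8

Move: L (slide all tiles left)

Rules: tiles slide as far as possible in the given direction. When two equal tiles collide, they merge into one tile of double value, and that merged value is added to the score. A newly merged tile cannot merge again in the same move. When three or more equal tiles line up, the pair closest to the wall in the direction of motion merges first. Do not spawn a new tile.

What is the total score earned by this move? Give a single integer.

Slide left:
row 0: [16, 0, 2, 8] -> [16, 2, 8, 0]  score +0 (running 0)
row 1: [8, 8, 32, 4] -> [16, 32, 4, 0]  score +16 (running 16)
row 2: [0, 0, 4, 64] -> [4, 64, 0, 0]  score +0 (running 16)
row 3: [0, 8, 0, 8] -> [16, 0, 0, 0]  score +16 (running 32)
Board after move:
16  2  8  0
16 32  4  0
 4 64  0  0
16  0  0  0

Answer: 32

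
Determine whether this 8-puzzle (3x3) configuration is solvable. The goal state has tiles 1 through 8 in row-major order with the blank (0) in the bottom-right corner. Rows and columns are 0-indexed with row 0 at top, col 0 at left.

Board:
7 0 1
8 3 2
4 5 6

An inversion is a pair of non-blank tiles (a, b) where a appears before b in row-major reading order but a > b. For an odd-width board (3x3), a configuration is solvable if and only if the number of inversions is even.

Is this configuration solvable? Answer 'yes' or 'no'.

Answer: yes

Derivation:
Inversions (pairs i<j in row-major order where tile[i] > tile[j] > 0): 12
12 is even, so the puzzle is solvable.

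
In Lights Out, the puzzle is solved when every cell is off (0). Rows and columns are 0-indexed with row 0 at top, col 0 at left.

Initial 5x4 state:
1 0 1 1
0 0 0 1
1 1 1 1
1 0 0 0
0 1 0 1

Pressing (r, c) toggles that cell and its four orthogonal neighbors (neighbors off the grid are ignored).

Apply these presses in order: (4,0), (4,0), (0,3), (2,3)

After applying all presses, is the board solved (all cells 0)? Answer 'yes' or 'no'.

Answer: no

Derivation:
After press 1 at (4,0):
1 0 1 1
0 0 0 1
1 1 1 1
0 0 0 0
1 0 0 1

After press 2 at (4,0):
1 0 1 1
0 0 0 1
1 1 1 1
1 0 0 0
0 1 0 1

After press 3 at (0,3):
1 0 0 0
0 0 0 0
1 1 1 1
1 0 0 0
0 1 0 1

After press 4 at (2,3):
1 0 0 0
0 0 0 1
1 1 0 0
1 0 0 1
0 1 0 1

Lights still on: 8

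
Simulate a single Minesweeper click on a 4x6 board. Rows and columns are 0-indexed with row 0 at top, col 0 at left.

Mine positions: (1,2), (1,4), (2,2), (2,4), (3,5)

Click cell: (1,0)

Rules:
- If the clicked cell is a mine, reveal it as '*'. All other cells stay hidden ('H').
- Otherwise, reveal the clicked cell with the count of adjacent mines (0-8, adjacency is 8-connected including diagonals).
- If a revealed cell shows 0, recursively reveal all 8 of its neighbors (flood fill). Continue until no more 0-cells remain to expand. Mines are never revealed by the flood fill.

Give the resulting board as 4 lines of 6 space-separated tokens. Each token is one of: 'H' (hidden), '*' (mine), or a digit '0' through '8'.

0 1 H H H H
0 2 H H H H
0 2 H H H H
0 1 H H H H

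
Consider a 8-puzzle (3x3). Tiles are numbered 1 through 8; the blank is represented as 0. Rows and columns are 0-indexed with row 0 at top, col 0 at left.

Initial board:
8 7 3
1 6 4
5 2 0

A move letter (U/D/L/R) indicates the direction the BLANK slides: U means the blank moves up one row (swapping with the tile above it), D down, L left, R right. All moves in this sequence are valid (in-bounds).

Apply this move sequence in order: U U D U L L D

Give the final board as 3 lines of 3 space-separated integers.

Answer: 1 8 7
0 6 3
5 2 4

Derivation:
After move 1 (U):
8 7 3
1 6 0
5 2 4

After move 2 (U):
8 7 0
1 6 3
5 2 4

After move 3 (D):
8 7 3
1 6 0
5 2 4

After move 4 (U):
8 7 0
1 6 3
5 2 4

After move 5 (L):
8 0 7
1 6 3
5 2 4

After move 6 (L):
0 8 7
1 6 3
5 2 4

After move 7 (D):
1 8 7
0 6 3
5 2 4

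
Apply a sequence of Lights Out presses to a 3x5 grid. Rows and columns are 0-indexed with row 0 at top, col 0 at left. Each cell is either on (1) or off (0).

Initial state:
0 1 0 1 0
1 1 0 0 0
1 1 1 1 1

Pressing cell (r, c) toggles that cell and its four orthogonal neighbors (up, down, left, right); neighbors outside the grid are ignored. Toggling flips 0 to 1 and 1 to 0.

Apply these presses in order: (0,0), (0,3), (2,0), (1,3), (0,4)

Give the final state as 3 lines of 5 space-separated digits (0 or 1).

Answer: 1 0 1 0 0
1 1 1 0 0
0 0 1 0 1

Derivation:
After press 1 at (0,0):
1 0 0 1 0
0 1 0 0 0
1 1 1 1 1

After press 2 at (0,3):
1 0 1 0 1
0 1 0 1 0
1 1 1 1 1

After press 3 at (2,0):
1 0 1 0 1
1 1 0 1 0
0 0 1 1 1

After press 4 at (1,3):
1 0 1 1 1
1 1 1 0 1
0 0 1 0 1

After press 5 at (0,4):
1 0 1 0 0
1 1 1 0 0
0 0 1 0 1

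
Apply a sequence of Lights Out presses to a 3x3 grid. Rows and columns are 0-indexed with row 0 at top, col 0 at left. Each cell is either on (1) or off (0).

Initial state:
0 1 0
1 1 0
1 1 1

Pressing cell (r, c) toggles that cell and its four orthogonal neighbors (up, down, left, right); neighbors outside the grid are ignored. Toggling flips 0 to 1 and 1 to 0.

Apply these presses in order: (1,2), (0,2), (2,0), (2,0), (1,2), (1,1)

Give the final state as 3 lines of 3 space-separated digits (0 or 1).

Answer: 0 1 1
0 0 0
1 0 1

Derivation:
After press 1 at (1,2):
0 1 1
1 0 1
1 1 0

After press 2 at (0,2):
0 0 0
1 0 0
1 1 0

After press 3 at (2,0):
0 0 0
0 0 0
0 0 0

After press 4 at (2,0):
0 0 0
1 0 0
1 1 0

After press 5 at (1,2):
0 0 1
1 1 1
1 1 1

After press 6 at (1,1):
0 1 1
0 0 0
1 0 1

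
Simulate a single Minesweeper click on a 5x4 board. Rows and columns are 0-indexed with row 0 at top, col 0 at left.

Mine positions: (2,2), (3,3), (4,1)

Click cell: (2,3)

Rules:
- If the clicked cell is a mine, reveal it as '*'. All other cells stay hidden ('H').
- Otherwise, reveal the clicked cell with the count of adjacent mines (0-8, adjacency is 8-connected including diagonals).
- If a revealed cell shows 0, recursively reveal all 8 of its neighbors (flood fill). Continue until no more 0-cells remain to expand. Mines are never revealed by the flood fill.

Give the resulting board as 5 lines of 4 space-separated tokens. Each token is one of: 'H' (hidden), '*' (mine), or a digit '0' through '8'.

H H H H
H H H H
H H H 2
H H H H
H H H H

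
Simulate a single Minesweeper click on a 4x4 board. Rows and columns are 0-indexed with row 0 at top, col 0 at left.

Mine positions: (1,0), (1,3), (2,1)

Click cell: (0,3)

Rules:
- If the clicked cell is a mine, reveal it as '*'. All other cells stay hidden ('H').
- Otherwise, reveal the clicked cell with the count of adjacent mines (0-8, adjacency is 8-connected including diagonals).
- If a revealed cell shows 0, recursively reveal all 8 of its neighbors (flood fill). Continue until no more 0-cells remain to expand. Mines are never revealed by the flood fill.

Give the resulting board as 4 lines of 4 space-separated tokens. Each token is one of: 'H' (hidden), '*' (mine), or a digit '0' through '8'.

H H H 1
H H H H
H H H H
H H H H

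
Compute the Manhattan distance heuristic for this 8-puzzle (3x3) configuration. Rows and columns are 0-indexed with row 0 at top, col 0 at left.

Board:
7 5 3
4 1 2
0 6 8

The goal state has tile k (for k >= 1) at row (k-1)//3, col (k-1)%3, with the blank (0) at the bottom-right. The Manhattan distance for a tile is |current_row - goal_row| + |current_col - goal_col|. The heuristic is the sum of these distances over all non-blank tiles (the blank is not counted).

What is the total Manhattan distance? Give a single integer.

Tile 7: at (0,0), goal (2,0), distance |0-2|+|0-0| = 2
Tile 5: at (0,1), goal (1,1), distance |0-1|+|1-1| = 1
Tile 3: at (0,2), goal (0,2), distance |0-0|+|2-2| = 0
Tile 4: at (1,0), goal (1,0), distance |1-1|+|0-0| = 0
Tile 1: at (1,1), goal (0,0), distance |1-0|+|1-0| = 2
Tile 2: at (1,2), goal (0,1), distance |1-0|+|2-1| = 2
Tile 6: at (2,1), goal (1,2), distance |2-1|+|1-2| = 2
Tile 8: at (2,2), goal (2,1), distance |2-2|+|2-1| = 1
Sum: 2 + 1 + 0 + 0 + 2 + 2 + 2 + 1 = 10

Answer: 10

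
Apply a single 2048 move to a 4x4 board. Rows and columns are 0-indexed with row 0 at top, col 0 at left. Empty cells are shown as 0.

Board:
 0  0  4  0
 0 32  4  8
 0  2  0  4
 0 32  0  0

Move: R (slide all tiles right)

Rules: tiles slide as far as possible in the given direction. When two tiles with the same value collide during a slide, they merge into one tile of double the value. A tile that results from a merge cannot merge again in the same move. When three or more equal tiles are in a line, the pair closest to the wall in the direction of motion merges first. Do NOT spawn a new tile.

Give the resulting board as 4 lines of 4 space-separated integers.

Slide right:
row 0: [0, 0, 4, 0] -> [0, 0, 0, 4]
row 1: [0, 32, 4, 8] -> [0, 32, 4, 8]
row 2: [0, 2, 0, 4] -> [0, 0, 2, 4]
row 3: [0, 32, 0, 0] -> [0, 0, 0, 32]

Answer:  0  0  0  4
 0 32  4  8
 0  0  2  4
 0  0  0 32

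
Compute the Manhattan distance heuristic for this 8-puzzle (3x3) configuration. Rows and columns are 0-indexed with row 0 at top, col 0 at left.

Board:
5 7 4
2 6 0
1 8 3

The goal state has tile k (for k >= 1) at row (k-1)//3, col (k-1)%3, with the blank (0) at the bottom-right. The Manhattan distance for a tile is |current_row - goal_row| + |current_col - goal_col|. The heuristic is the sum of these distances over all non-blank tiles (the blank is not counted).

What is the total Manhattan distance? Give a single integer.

Tile 5: at (0,0), goal (1,1), distance |0-1|+|0-1| = 2
Tile 7: at (0,1), goal (2,0), distance |0-2|+|1-0| = 3
Tile 4: at (0,2), goal (1,0), distance |0-1|+|2-0| = 3
Tile 2: at (1,0), goal (0,1), distance |1-0|+|0-1| = 2
Tile 6: at (1,1), goal (1,2), distance |1-1|+|1-2| = 1
Tile 1: at (2,0), goal (0,0), distance |2-0|+|0-0| = 2
Tile 8: at (2,1), goal (2,1), distance |2-2|+|1-1| = 0
Tile 3: at (2,2), goal (0,2), distance |2-0|+|2-2| = 2
Sum: 2 + 3 + 3 + 2 + 1 + 2 + 0 + 2 = 15

Answer: 15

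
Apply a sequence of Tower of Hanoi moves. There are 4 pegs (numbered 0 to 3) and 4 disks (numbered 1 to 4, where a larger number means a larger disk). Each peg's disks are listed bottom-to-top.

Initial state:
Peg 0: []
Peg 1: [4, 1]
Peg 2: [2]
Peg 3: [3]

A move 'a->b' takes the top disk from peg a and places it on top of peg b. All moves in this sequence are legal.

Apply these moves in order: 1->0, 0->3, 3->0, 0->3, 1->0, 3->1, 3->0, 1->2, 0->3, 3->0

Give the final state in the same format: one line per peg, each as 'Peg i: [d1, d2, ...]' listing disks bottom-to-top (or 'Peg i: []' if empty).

After move 1 (1->0):
Peg 0: [1]
Peg 1: [4]
Peg 2: [2]
Peg 3: [3]

After move 2 (0->3):
Peg 0: []
Peg 1: [4]
Peg 2: [2]
Peg 3: [3, 1]

After move 3 (3->0):
Peg 0: [1]
Peg 1: [4]
Peg 2: [2]
Peg 3: [3]

After move 4 (0->3):
Peg 0: []
Peg 1: [4]
Peg 2: [2]
Peg 3: [3, 1]

After move 5 (1->0):
Peg 0: [4]
Peg 1: []
Peg 2: [2]
Peg 3: [3, 1]

After move 6 (3->1):
Peg 0: [4]
Peg 1: [1]
Peg 2: [2]
Peg 3: [3]

After move 7 (3->0):
Peg 0: [4, 3]
Peg 1: [1]
Peg 2: [2]
Peg 3: []

After move 8 (1->2):
Peg 0: [4, 3]
Peg 1: []
Peg 2: [2, 1]
Peg 3: []

After move 9 (0->3):
Peg 0: [4]
Peg 1: []
Peg 2: [2, 1]
Peg 3: [3]

After move 10 (3->0):
Peg 0: [4, 3]
Peg 1: []
Peg 2: [2, 1]
Peg 3: []

Answer: Peg 0: [4, 3]
Peg 1: []
Peg 2: [2, 1]
Peg 3: []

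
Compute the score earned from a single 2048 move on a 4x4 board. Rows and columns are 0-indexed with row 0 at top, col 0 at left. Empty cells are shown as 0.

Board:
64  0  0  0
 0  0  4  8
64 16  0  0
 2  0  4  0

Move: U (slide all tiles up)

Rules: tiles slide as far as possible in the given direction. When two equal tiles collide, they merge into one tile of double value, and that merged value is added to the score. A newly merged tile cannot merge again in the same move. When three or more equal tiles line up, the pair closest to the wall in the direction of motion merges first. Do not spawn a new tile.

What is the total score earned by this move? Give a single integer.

Slide up:
col 0: [64, 0, 64, 2] -> [128, 2, 0, 0]  score +128 (running 128)
col 1: [0, 0, 16, 0] -> [16, 0, 0, 0]  score +0 (running 128)
col 2: [0, 4, 0, 4] -> [8, 0, 0, 0]  score +8 (running 136)
col 3: [0, 8, 0, 0] -> [8, 0, 0, 0]  score +0 (running 136)
Board after move:
128  16   8   8
  2   0   0   0
  0   0   0   0
  0   0   0   0

Answer: 136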